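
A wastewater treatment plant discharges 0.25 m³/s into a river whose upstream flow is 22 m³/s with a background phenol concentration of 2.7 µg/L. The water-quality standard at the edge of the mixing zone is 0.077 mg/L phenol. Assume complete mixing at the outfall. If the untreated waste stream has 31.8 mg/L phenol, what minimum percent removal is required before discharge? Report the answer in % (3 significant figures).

79.2 %

2.7 µg/L = 0.0027 mg/L.
Mass balance: 0.077·22.25 = 0.25·Cₑ + 22·0.0027.
Cₑ = (1.713 − 0.0594) / 0.25 = 6.615 mg/L.
Required removal = 1 − 6.615/31.8 = 79.2 %.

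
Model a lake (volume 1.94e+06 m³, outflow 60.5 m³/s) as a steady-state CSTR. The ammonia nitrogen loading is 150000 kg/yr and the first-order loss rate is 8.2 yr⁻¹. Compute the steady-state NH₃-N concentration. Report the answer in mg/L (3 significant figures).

0.0779 mg/L

Outflow Q = 60.5 m³/s × 3.156e+07 s/yr = 1.909e+09 m³/yr.
Steady-state CSTR mass balance: W = Q·C + k·V·C, so C = W/(Q + kV).
Q + kV = 1.909e+09 + 8.2·1.94e+06 = 1.925e+09 m³/yr.
C = 150000/1.925e+09 = 7.792e-05 kg/m³ = 0.07792 mg/L.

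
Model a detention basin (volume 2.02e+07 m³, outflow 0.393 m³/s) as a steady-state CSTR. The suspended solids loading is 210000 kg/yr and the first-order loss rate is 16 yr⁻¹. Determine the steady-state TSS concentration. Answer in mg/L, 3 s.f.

0.626 mg/L

Outflow Q = 0.393 m³/s × 3.156e+07 s/yr = 1.24e+07 m³/yr.
Steady-state CSTR mass balance: W = Q·C + k·V·C, so C = W/(Q + kV).
Q + kV = 1.24e+07 + 16·2.02e+07 = 3.356e+08 m³/yr.
C = 210000/3.356e+08 = 0.0006257 kg/m³ = 0.6257 mg/L.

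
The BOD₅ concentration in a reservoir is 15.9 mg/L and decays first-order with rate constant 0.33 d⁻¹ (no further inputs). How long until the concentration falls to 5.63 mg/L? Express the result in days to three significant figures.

3.15 d

t = ln(C₀/C)/k = ln(15.9/5.63)/0.33 = 1.038/0.33 = 3.146 d.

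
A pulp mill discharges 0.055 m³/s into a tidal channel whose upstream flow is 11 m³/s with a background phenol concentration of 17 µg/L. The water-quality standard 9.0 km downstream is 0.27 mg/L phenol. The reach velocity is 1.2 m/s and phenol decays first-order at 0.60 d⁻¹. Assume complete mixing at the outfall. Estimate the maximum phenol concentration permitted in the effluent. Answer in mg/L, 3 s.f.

17 µg/L = 0.017 mg/L.
Travel time to the compliance point: t = 9000/1.2 = 7500 s = 0.08681 d; decay factor exp(−0.60·0.08681) = 0.9492.
So the concentration just after mixing may be at most 0.27/0.9492 = 0.2844 mg/L.
Mass balance: 0.2844·11.05 = 0.055·Cₑ + 11·0.017.
Cₑ = (3.144 − 0.187) / 0.055 = 53.77 mg/L.

53.8 mg/L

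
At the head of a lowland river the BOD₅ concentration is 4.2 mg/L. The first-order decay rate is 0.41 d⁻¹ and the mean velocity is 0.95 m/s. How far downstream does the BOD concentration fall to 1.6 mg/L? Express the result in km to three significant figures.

193 km

From C = C₀·e^(−kt), t = ln(C₀/C)/k = ln(4.2/1.6)/0.41 = 0.9651/0.41 = 2.354 d.
Distance = v·t = 0.95 m/s × 2.034e+05 s = 1.932e+05 m = 193.2 km.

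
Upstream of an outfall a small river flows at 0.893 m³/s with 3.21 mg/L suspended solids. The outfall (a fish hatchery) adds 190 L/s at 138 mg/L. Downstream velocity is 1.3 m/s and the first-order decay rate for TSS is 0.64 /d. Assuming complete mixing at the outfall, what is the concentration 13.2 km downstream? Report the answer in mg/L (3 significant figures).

190 L/s = 0.19 m³/s.
After complete mixing, C₀ = (0.19·138 + 0.893·3.21) / 1.083 = 26.86 mg/L.
Travel time t = 1.32e+04 m / 1.3 m/s = 1.015e+04 s = 0.1175 d.
C = 26.86·exp(−0.64·0.1175) = 26.86·0.9275 = 24.91 mg/L.

24.9 mg/L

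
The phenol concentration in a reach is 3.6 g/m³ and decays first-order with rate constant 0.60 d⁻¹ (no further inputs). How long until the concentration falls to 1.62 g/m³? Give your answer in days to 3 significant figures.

t = ln(C₀/C)/k = ln(3.6/1.62)/0.60 = 0.7985/0.60 = 1.331 d.

1.33 d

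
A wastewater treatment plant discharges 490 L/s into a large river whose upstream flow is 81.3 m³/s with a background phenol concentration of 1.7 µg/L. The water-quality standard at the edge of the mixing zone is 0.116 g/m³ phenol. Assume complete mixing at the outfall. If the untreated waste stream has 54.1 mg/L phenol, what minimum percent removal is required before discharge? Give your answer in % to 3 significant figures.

64.7 %

490 L/s = 0.49 m³/s.
1.7 µg/L = 0.0017 mg/L.
Mass balance: 0.116·81.79 = 0.49·Cₑ + 81.3·0.0017.
Cₑ = (9.488 − 0.1382) / 0.49 = 19.08 mg/L.
Required removal = 1 − 19.08/54.1 = 64.73 %.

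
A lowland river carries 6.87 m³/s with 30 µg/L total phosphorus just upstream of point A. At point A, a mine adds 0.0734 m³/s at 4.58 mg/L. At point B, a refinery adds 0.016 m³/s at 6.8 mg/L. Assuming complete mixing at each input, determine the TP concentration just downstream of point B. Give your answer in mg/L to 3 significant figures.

0.0936 mg/L

30 µg/L = 0.03 mg/L.
After input A: C = (6.87·0.03 + 0.0734·4.58) / 6.943 = 0.0781 mg/L.
After input B: C = (6.943·0.0781 + 0.016·6.8) / 6.959 = 0.09355 mg/L.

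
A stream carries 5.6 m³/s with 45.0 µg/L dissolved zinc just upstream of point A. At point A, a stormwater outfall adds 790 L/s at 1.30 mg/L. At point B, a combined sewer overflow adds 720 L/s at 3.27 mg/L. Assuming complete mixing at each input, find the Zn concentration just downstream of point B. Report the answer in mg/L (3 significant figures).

0.511 mg/L

45.0 µg/L = 0.045 mg/L.
790 L/s = 0.79 m³/s.
After input A: C = (5.6·0.045 + 0.79·1.3) / 6.39 = 0.2002 mg/L.
720 L/s = 0.72 m³/s.
After input B: C = (6.39·0.2002 + 0.72·3.27) / 7.11 = 0.511 mg/L.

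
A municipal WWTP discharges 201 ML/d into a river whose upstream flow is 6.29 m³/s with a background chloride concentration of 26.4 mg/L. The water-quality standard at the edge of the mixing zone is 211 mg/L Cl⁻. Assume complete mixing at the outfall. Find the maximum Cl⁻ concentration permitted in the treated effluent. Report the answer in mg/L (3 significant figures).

710 mg/L

201 ML/d = 2.326 m³/s.
Mass balance: 211·8.616 = 2.326·Cₑ + 6.29·26.4.
Cₑ = (1818 − 166.1) / 2.326 = 710.1 mg/L.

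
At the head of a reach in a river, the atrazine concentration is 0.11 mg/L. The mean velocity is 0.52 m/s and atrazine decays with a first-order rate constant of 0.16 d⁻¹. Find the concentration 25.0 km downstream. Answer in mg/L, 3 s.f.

0.101 mg/L

Travel time t = 25.0 km / 0.52 m/s = 2.5e+04/0.52 = 4.808e+04 s = 0.5564 d.
First-order decay: C = 0.11·exp(−0.16·0.5564) = 0.11·0.9148 = 0.1006 mg/L.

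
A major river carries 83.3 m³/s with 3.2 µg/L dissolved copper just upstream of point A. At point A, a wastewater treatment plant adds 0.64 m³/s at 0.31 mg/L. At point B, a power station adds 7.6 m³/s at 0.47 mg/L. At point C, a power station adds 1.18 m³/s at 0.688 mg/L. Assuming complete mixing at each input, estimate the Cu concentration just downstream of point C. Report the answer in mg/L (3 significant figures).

0.0523 mg/L

3.2 µg/L = 0.0032 mg/L.
After input A: C = (83.3·0.0032 + 0.64·0.31) / 83.94 = 0.005539 mg/L.
After input B: C = (83.94·0.005539 + 7.6·0.47) / 91.54 = 0.0441 mg/L.
After input C: C = (91.54·0.0441 + 1.18·0.688) / 92.72 = 0.0523 mg/L.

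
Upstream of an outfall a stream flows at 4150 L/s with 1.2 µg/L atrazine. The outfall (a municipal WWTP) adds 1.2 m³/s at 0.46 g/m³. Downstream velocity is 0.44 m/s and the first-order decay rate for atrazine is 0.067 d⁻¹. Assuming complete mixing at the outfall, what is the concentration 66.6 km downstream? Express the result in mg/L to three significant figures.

4150 L/s = 4.15 m³/s.
1.2 µg/L = 0.0012 mg/L.
After complete mixing, C₀ = (1.2·0.46 + 4.15·0.0012) / 5.35 = 0.1041 mg/L.
Travel time t = 6.66e+04 m / 0.44 m/s = 1.514e+05 s = 1.752 d.
C = 0.1041·exp(−0.067·1.752) = 0.1041·0.8892 = 0.09258 mg/L.

0.0926 mg/L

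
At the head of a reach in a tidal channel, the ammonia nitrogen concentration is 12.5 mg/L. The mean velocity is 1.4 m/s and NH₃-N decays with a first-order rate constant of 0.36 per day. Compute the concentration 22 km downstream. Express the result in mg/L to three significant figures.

Travel time t = 22 km / 1.4 m/s = 2.2e+04/1.4 = 1.571e+04 s = 0.1819 d.
First-order decay: C = 12.5·exp(−0.36·0.1819) = 12.5·0.9366 = 11.71 mg/L.

11.7 mg/L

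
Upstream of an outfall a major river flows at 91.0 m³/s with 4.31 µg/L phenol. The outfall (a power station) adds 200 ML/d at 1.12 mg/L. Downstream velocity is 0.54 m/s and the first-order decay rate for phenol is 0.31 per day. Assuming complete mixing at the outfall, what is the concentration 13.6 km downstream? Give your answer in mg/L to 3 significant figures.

200 ML/d = 2.315 m³/s.
4.31 µg/L = 0.00431 mg/L.
After complete mixing, C₀ = (2.315·1.12 + 91·0.00431) / 93.31 = 0.03199 mg/L.
Travel time t = 1.36e+04 m / 0.54 m/s = 2.519e+04 s = 0.2915 d.
C = 0.03199·exp(−0.31·0.2915) = 0.03199·0.9136 = 0.02922 mg/L.

0.0292 mg/L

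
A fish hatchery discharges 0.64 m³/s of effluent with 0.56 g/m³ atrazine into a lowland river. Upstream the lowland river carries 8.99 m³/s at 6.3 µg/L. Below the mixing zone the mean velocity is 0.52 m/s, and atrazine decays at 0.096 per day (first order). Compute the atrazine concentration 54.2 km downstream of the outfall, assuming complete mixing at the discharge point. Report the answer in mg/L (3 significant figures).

0.0384 mg/L

6.3 µg/L = 0.0063 mg/L.
After complete mixing, C₀ = (0.64·0.56 + 8.99·0.0063) / 9.63 = 0.0431 mg/L.
Travel time t = 5.42e+04 m / 0.52 m/s = 1.042e+05 s = 1.206 d.
C = 0.0431·exp(−0.096·1.206) = 0.0431·0.8906 = 0.03839 mg/L.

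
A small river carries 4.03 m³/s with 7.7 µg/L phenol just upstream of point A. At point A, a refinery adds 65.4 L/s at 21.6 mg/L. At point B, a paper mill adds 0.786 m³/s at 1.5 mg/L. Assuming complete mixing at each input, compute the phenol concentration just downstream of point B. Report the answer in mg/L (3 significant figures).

7.7 µg/L = 0.0077 mg/L.
65.4 L/s = 0.0654 m³/s.
After input A: C = (4.03·0.0077 + 0.0654·21.6) / 4.095 = 0.3525 mg/L.
After input B: C = (4.095·0.3525 + 0.786·1.5) / 4.881 = 0.5373 mg/L.

0.537 mg/L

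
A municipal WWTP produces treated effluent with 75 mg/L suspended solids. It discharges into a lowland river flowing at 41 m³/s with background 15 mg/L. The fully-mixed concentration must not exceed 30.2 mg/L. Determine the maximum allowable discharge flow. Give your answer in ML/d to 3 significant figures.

Mass balance at complete mixing: C_std·(Q_w + Q_r) = Q_w·C_e + Q_r·C_b.
Rearranging, Q_w = Q_r·(C_std − C_b)/(C_e − C_std) = 41·(30.2 − 15) / (75 − 30.2) = 13.91 m³/s.
= 1202 ML/d.

1200 ML/d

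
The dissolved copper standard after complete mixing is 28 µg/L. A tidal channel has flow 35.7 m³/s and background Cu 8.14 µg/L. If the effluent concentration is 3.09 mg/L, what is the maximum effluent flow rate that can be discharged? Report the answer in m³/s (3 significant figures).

0.232 m³/s

8.14 µg/L = 0.00814 mg/L.
28 µg/L = 0.028 mg/L.
Mass balance at complete mixing: C_std·(Q_w + Q_r) = Q_w·C_e + Q_r·C_b.
Rearranging, Q_w = Q_r·(C_std − C_b)/(C_e − C_std) = 35.7·(0.028 − 0.00814) / (3.09 − 0.028) = 0.2315 m³/s.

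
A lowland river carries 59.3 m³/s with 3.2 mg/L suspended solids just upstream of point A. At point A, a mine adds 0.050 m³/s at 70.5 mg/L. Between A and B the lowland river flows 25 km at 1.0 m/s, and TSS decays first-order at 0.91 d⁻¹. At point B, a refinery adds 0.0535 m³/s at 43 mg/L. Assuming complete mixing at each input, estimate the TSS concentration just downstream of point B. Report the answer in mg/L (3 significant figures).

After input A: C = (59.3·3.2 + 0.05·70.5) / 59.35 = 3.257 mg/L.
Over the 25 km reach to input B (t = 2.5e+04 s = 0.2894 d), decay gives C = 3.257·exp(−0.91·0.2894) = 2.503 mg/L.
After input B: C = (59.35·2.503 + 0.0535·43) / 59.4 = 2.539 mg/L.

2.54 mg/L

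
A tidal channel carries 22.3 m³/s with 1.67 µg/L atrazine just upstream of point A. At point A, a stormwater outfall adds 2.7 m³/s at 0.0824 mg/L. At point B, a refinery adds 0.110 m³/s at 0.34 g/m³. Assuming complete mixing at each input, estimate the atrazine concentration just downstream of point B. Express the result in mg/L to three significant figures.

0.0118 mg/L

1.67 µg/L = 0.00167 mg/L.
After input A: C = (22.3·0.00167 + 2.7·0.0824) / 25 = 0.01039 mg/L.
After input B: C = (25·0.01039 + 0.11·0.34) / 25.11 = 0.01183 mg/L.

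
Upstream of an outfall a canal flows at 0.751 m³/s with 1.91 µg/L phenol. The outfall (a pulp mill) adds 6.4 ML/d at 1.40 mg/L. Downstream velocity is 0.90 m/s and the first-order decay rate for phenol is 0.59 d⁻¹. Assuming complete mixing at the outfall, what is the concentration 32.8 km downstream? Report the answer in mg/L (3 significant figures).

6.4 ML/d = 0.07407 m³/s.
1.91 µg/L = 0.00191 mg/L.
After complete mixing, C₀ = (0.07407·1.4 + 0.751·0.00191) / 0.8251 = 0.1274 mg/L.
Travel time t = 3.28e+04 m / 0.90 m/s = 3.644e+04 s = 0.4218 d.
C = 0.1274·exp(−0.59·0.4218) = 0.1274·0.7797 = 0.09935 mg/L.

0.0994 mg/L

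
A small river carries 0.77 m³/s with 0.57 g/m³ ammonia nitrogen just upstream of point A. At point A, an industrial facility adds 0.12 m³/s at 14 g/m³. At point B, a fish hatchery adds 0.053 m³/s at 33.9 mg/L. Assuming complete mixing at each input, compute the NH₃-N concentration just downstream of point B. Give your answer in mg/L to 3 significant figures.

4.15 mg/L

After input A: C = (0.77·0.57 + 0.12·14) / 0.89 = 2.381 mg/L.
After input B: C = (0.89·2.381 + 0.053·33.9) / 0.943 = 4.152 mg/L.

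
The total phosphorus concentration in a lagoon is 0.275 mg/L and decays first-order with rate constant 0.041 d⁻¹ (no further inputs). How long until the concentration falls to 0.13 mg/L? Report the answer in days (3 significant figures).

18.3 d

t = ln(C₀/C)/k = ln(0.275/0.13)/0.041 = 0.7492/0.041 = 18.27 d.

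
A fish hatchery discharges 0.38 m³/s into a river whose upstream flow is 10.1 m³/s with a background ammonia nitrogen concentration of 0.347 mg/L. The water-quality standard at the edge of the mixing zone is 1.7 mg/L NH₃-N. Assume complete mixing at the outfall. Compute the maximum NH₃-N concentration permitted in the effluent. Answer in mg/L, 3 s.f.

37.7 mg/L

Mass balance: 1.7·10.48 = 0.38·Cₑ + 10.1·0.347.
Cₑ = (17.82 − 3.505) / 0.38 = 37.66 mg/L.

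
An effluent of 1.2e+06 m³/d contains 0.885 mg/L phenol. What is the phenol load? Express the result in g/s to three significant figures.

12.3 g/s

1.2e+06 m³/d = 13.89 m³/s.
Mass flux = Q·C = 13.89 m³/s × 0.885 g/m³ = 12.29 g/s.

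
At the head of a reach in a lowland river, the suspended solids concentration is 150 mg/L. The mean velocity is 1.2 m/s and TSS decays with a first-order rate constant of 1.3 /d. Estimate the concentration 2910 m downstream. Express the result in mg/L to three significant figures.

145 mg/L

Travel time t = 2910 m / 1.2 m/s = 2910/1.2 = 2425 s = 0.02807 d.
First-order decay: C = 150·exp(−1.3·0.02807) = 150·0.9642 = 144.6 mg/L.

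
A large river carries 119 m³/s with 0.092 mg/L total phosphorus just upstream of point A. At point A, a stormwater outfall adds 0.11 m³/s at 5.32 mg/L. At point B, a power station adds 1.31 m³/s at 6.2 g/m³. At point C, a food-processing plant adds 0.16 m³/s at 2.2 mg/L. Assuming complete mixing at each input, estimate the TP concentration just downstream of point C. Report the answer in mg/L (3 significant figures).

0.166 mg/L

After input A: C = (119·0.092 + 0.11·5.32) / 119.1 = 0.09683 mg/L.
After input B: C = (119.1·0.09683 + 1.31·6.2) / 120.4 = 0.1632 mg/L.
After input C: C = (120.4·0.1632 + 0.16·2.2) / 120.6 = 0.1659 mg/L.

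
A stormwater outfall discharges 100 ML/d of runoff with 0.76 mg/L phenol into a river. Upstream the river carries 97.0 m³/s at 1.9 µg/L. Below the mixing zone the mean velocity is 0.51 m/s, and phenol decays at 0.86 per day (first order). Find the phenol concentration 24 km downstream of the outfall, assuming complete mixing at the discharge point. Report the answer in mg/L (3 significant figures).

0.00679 mg/L

100 ML/d = 1.157 m³/s.
1.9 µg/L = 0.0019 mg/L.
After complete mixing, C₀ = (1.157·0.76 + 97·0.0019) / 98.16 = 0.01084 mg/L.
Travel time t = 2.4e+04 m / 0.51 m/s = 4.706e+04 s = 0.5447 d.
C = 0.01084·exp(−0.86·0.5447) = 0.01084·0.626 = 0.006785 mg/L.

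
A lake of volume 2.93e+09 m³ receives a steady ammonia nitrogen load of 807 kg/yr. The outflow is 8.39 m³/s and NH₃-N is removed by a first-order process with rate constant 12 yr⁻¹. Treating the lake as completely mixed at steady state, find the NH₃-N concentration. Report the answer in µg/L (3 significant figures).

Outflow Q = 8.39 m³/s × 3.156e+07 s/yr = 2.648e+08 m³/yr.
Steady-state CSTR mass balance: W = Q·C + k·V·C, so C = W/(Q + kV).
Q + kV = 2.648e+08 + 12·2.93e+09 = 3.542e+10 m³/yr.
C = 807/3.542e+10 = 2.278e-08 kg/m³ = 2.278e-05 mg/L = 0.02278 µg/L.

0.0228 µg/L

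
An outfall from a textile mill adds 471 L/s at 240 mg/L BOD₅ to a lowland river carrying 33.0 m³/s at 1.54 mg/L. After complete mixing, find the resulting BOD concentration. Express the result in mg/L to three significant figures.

471 L/s = 0.471 m³/s.
By mass balance at complete mixing, C = (0.471·240 + 33·1.54) / (0.471 + 33) = 163.9/33.47 = 4.896 mg/L.

4.90 mg/L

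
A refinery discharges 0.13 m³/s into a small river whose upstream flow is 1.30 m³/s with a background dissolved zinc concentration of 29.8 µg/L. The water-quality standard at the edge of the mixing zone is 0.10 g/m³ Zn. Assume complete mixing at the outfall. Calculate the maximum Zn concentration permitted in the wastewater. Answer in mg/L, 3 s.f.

0.802 mg/L

29.8 µg/L = 0.0298 mg/L.
Mass balance: 0.1·1.43 = 0.13·Cₑ + 1.3·0.0298.
Cₑ = (0.143 − 0.03874) / 0.13 = 0.802 mg/L.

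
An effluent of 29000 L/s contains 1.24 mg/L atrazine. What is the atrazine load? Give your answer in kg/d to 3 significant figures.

3110 kg/d

29000 L/s = 29 m³/s.
Mass flux = Q·C = 29 m³/s × 1.24 g/m³ = 35.96 g/s.
= 35.96 g/s × 86.4 = 3107 kg/d.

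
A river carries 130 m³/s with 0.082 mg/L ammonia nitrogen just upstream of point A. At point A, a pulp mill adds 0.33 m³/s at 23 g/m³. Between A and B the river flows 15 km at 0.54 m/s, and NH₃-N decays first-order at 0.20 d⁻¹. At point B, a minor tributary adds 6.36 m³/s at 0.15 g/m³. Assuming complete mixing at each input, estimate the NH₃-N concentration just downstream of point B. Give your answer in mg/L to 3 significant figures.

0.132 mg/L

After input A: C = (130·0.082 + 0.33·23) / 130.3 = 0.14 mg/L.
Over the 15 km reach to input B (t = 2.778e+04 s = 0.3215 d), decay gives C = 0.14·exp(−0.20·0.3215) = 0.1313 mg/L.
After input B: C = (130.3·0.1313 + 6.36·0.15) / 136.7 = 0.1322 mg/L.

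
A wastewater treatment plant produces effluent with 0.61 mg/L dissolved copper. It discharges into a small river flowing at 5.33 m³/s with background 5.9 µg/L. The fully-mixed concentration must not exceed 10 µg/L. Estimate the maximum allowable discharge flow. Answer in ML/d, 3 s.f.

5.9 µg/L = 0.0059 mg/L.
10 µg/L = 0.01 mg/L.
Mass balance at complete mixing: C_std·(Q_w + Q_r) = Q_w·C_e + Q_r·C_b.
Rearranging, Q_w = Q_r·(C_std − C_b)/(C_e − C_std) = 5.33·(0.01 − 0.0059) / (0.61 − 0.01) = 0.03642 m³/s.
= 3.147 ML/d.

3.15 ML/d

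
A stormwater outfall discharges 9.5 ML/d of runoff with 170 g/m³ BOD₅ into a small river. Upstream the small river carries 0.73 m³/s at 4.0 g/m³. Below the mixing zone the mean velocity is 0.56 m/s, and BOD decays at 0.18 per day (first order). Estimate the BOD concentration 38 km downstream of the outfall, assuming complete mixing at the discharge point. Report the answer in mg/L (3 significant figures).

9.5 ML/d = 0.11 m³/s.
After complete mixing, C₀ = (0.11·170 + 0.73·4) / 0.84 = 25.73 mg/L.
Travel time t = 3.8e+04 m / 0.56 m/s = 6.786e+04 s = 0.7854 d.
C = 25.73·exp(−0.18·0.7854) = 25.73·0.8682 = 22.34 mg/L.

22.3 mg/L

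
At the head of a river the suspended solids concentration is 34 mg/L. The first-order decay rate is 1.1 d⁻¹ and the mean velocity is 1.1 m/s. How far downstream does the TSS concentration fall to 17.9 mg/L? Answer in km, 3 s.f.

55.4 km

From C = C₀·e^(−kt), t = ln(C₀/C)/k = ln(34/17.9)/1.1 = 0.6416/1.1 = 0.5832 d.
Distance = v·t = 1.1 m/s × 5.039e+04 s = 5.543e+04 m = 55.43 km.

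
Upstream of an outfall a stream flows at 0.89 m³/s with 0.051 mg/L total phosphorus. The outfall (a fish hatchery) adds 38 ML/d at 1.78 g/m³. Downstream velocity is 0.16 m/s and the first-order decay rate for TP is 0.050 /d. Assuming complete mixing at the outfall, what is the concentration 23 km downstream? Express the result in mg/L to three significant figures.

0.573 mg/L

38 ML/d = 0.4398 m³/s.
After complete mixing, C₀ = (0.4398·1.78 + 0.89·0.051) / 1.33 = 0.6228 mg/L.
Travel time t = 2.3e+04 m / 0.16 m/s = 1.438e+05 s = 1.664 d.
C = 0.6228·exp(−0.050·1.664) = 0.6228·0.9202 = 0.5731 mg/L.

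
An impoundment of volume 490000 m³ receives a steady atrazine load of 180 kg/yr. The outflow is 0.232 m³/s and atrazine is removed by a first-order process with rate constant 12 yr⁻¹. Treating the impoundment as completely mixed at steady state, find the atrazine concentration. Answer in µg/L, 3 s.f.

Outflow Q = 0.232 m³/s × 3.156e+07 s/yr = 7.321e+06 m³/yr.
Steady-state CSTR mass balance: W = Q·C + k·V·C, so C = W/(Q + kV).
Q + kV = 7.321e+06 + 12·490000 = 1.32e+07 m³/yr.
C = 180/1.32e+07 = 1.363e-05 kg/m³ = 0.01363 mg/L = 13.63 µg/L.

13.6 µg/L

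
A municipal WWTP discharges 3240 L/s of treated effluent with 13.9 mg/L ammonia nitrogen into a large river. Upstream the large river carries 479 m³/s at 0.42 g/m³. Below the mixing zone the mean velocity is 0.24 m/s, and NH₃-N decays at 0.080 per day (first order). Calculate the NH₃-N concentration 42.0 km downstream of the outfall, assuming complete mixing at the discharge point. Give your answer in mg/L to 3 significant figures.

0.434 mg/L

3240 L/s = 3.24 m³/s.
After complete mixing, C₀ = (3.24·13.9 + 479·0.42) / 482.2 = 0.5106 mg/L.
Travel time t = 4.2e+04 m / 0.24 m/s = 1.75e+05 s = 2.025 d.
C = 0.5106·exp(−0.080·2.025) = 0.5106·0.8504 = 0.4342 mg/L.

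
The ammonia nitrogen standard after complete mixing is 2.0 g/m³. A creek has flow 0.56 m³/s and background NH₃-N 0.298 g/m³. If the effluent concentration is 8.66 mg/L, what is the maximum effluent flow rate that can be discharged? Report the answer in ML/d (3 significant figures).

Mass balance at complete mixing: C_std·(Q_w + Q_r) = Q_w·C_e + Q_r·C_b.
Rearranging, Q_w = Q_r·(C_std − C_b)/(C_e − C_std) = 0.56·(2 − 0.298) / (8.66 − 2) = 0.1431 m³/s.
= 12.36 ML/d.

12.4 ML/d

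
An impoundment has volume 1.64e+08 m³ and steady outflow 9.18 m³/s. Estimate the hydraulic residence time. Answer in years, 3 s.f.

Q = 9.18 m³/s × 3.156e+07 s/yr = 2.897e+08 m³/yr.
Hydraulic residence time τ = V/Q = 1.64e+08/2.897e+08 = 0.5661 yr.

0.566 yr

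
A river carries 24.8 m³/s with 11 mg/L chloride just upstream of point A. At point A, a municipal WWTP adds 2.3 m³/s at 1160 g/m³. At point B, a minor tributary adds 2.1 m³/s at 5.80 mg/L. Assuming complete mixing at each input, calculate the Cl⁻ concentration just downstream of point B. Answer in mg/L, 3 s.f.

After input A: C = (24.8·11 + 2.3·1160) / 27.1 = 108.5 mg/L.
After input B: C = (27.1·108.5 + 2.1·5.8) / 29.2 = 101.1 mg/L.

101 mg/L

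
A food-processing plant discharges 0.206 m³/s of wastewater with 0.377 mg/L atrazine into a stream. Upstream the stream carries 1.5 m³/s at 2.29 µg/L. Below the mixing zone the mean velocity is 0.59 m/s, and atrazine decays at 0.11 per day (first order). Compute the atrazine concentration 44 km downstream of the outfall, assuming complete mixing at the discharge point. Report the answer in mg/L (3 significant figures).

2.29 µg/L = 0.00229 mg/L.
After complete mixing, C₀ = (0.206·0.377 + 1.5·0.00229) / 1.706 = 0.04754 mg/L.
Travel time t = 4.4e+04 m / 0.59 m/s = 7.458e+04 s = 0.8632 d.
C = 0.04754·exp(−0.11·0.8632) = 0.04754·0.9094 = 0.04323 mg/L.

0.0432 mg/L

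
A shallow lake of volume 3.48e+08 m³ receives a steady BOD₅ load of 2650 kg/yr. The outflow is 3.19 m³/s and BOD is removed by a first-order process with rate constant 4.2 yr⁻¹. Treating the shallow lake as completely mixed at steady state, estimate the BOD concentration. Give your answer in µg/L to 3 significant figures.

Outflow Q = 3.19 m³/s × 3.156e+07 s/yr = 1.007e+08 m³/yr.
Steady-state CSTR mass balance: W = Q·C + k·V·C, so C = W/(Q + kV).
Q + kV = 1.007e+08 + 4.2·3.48e+08 = 1.562e+09 m³/yr.
C = 2650/1.562e+09 = 1.696e-06 kg/m³ = 0.001696 mg/L = 1.696 µg/L.

1.70 µg/L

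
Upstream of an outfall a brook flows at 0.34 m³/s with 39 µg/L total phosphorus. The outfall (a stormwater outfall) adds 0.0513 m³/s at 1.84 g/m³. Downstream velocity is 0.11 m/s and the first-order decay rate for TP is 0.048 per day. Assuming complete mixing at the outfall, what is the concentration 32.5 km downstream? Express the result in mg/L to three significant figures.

0.233 mg/L

39 µg/L = 0.039 mg/L.
After complete mixing, C₀ = (0.0513·1.84 + 0.34·0.039) / 0.3913 = 0.2751 mg/L.
Travel time t = 3.25e+04 m / 0.11 m/s = 2.955e+05 s = 3.42 d.
C = 0.2751·exp(−0.048·3.42) = 0.2751·0.8486 = 0.2335 mg/L.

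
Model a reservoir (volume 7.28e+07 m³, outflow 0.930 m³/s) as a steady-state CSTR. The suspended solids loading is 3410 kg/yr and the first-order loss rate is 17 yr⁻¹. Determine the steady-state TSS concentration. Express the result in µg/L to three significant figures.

2.69 µg/L

Outflow Q = 0.930 m³/s × 3.156e+07 s/yr = 2.935e+07 m³/yr.
Steady-state CSTR mass balance: W = Q·C + k·V·C, so C = W/(Q + kV).
Q + kV = 2.935e+07 + 17·7.28e+07 = 1.267e+09 m³/yr.
C = 3410/1.267e+09 = 2.692e-06 kg/m³ = 0.002692 mg/L = 2.692 µg/L.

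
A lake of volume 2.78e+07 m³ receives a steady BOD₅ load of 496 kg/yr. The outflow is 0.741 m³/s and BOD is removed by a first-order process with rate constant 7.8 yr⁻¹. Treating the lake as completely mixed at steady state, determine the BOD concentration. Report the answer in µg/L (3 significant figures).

Outflow Q = 0.741 m³/s × 3.156e+07 s/yr = 2.338e+07 m³/yr.
Steady-state CSTR mass balance: W = Q·C + k·V·C, so C = W/(Q + kV).
Q + kV = 2.338e+07 + 7.8·2.78e+07 = 2.402e+08 m³/yr.
C = 496/2.402e+08 = 2.065e-06 kg/m³ = 0.002065 mg/L = 2.065 µg/L.

2.06 µg/L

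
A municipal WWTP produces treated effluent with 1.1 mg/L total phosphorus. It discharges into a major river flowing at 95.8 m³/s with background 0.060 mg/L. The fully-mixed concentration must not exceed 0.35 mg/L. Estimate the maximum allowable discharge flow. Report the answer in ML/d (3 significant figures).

Mass balance at complete mixing: C_std·(Q_w + Q_r) = Q_w·C_e + Q_r·C_b.
Rearranging, Q_w = Q_r·(C_std − C_b)/(C_e − C_std) = 95.8·(0.35 − 0.06) / (1.1 − 0.35) = 37.04 m³/s.
= 3200 ML/d.

3200 ML/d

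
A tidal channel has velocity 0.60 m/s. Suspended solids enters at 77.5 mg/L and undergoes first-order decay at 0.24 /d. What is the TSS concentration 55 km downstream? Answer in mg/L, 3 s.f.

60.1 mg/L

Travel time t = 55 km / 0.60 m/s = 5.5e+04/0.60 = 9.167e+04 s = 1.061 d.
First-order decay: C = 77.5·exp(−0.24·1.061) = 77.5·0.7752 = 60.08 mg/L.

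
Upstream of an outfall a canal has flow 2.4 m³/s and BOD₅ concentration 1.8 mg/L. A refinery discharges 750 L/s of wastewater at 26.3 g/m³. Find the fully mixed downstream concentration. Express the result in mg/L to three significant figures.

7.63 mg/L

750 L/s = 0.75 m³/s.
Conservation of mass across the mixing zone: C = (0.75·26.3 + 2.4·1.8) / (0.75 + 2.4) = 24.05/3.15 = 7.633 mg/L.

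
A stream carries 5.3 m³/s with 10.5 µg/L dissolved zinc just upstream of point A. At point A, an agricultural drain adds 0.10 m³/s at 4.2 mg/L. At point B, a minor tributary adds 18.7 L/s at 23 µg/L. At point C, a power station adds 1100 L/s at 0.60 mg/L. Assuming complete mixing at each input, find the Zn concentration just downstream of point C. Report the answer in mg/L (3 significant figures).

0.174 mg/L

10.5 µg/L = 0.0105 mg/L.
After input A: C = (5.3·0.0105 + 0.1·4.2) / 5.4 = 0.08808 mg/L.
18.7 L/s = 0.0187 m³/s.
23 µg/L = 0.023 mg/L.
After input B: C = (5.4·0.08808 + 0.0187·0.023) / 5.419 = 0.08786 mg/L.
1100 L/s = 1.1 m³/s.
After input C: C = (5.419·0.08786 + 1.1·0.6) / 6.519 = 0.1743 mg/L.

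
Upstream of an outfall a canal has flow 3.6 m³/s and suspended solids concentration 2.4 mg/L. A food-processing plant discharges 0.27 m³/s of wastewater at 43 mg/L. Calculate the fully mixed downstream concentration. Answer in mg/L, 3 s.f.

5.23 mg/L

By mass balance at complete mixing, C = (0.27·43 + 3.6·2.4) / (0.27 + 3.6) = 20.25/3.87 = 5.233 mg/L.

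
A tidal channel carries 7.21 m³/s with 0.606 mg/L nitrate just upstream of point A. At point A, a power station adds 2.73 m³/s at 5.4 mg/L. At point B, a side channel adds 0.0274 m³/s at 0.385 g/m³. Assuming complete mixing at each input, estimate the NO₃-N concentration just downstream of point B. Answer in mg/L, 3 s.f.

After input A: C = (7.21·0.606 + 2.73·5.4) / 9.94 = 1.923 mg/L.
After input B: C = (9.94·1.923 + 0.0274·0.385) / 9.967 = 1.918 mg/L.

1.92 mg/L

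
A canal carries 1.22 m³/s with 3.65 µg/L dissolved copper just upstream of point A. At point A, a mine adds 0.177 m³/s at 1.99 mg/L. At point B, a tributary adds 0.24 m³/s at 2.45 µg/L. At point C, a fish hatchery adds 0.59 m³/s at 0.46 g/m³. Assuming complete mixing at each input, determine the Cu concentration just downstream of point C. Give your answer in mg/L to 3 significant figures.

0.282 mg/L

3.65 µg/L = 0.00365 mg/L.
After input A: C = (1.22·0.00365 + 0.177·1.99) / 1.397 = 0.2553 mg/L.
2.45 µg/L = 0.00245 mg/L.
After input B: C = (1.397·0.2553 + 0.24·0.00245) / 1.637 = 0.2182 mg/L.
After input C: C = (1.637·0.2182 + 0.59·0.46) / 2.227 = 0.2823 mg/L.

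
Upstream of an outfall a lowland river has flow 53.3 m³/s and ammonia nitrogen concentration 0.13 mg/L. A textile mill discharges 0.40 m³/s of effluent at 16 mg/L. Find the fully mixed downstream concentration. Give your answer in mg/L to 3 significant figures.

Conservation of mass across the mixing zone: C = (0.4·16 + 53.3·0.13) / (0.4 + 53.3) = 13.33/53.7 = 0.2482 mg/L.

0.248 mg/L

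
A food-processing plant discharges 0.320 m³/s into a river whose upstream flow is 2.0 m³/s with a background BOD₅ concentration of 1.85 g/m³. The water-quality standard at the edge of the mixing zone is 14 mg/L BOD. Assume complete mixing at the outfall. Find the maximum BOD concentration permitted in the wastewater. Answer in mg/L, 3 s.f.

89.9 mg/L

Mass balance: 14·2.32 = 0.32·Cₑ + 2·1.85.
Cₑ = (32.48 − 3.7) / 0.32 = 89.94 mg/L.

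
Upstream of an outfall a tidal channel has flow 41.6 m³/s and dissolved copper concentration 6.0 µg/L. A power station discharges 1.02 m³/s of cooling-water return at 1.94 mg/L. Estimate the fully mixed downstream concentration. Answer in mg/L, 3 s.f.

0.0523 mg/L

6.0 µg/L = 0.006 mg/L.
Flow-weighted mixing gives C = (1.02·1.94 + 41.6·0.006) / (1.02 + 41.6) = 2.228/42.62 = 0.05229 mg/L.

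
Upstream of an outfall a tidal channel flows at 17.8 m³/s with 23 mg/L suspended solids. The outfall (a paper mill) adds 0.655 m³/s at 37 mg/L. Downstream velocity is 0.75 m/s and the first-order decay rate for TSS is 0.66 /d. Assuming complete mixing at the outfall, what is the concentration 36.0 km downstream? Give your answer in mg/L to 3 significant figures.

After complete mixing, C₀ = (0.655·37 + 17.8·23) / 18.46 = 23.5 mg/L.
Travel time t = 3.6e+04 m / 0.75 m/s = 4.8e+04 s = 0.5556 d.
C = 23.5·exp(−0.66·0.5556) = 23.5·0.693 = 16.28 mg/L.

16.3 mg/L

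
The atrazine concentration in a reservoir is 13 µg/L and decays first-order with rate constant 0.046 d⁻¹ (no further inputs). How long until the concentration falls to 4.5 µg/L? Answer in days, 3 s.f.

23.1 d

t = ln(C₀/C)/k = ln(13/4.5)/0.046 = 1.061/0.046 = 23.06 d.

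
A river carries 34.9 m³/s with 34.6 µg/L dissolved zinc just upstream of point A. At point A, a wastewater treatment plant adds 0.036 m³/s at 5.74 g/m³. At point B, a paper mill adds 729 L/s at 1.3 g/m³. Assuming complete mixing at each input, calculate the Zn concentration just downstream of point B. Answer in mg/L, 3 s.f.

0.0662 mg/L

34.6 µg/L = 0.0346 mg/L.
After input A: C = (34.9·0.0346 + 0.036·5.74) / 34.94 = 0.04048 mg/L.
729 L/s = 0.729 m³/s.
After input B: C = (34.94·0.04048 + 0.729·1.3) / 35.66 = 0.06622 mg/L.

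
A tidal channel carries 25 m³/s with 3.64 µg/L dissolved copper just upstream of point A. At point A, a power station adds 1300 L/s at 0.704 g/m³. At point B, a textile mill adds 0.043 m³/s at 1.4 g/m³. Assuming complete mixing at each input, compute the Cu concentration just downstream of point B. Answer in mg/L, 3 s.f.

3.64 µg/L = 0.00364 mg/L.
1300 L/s = 1.3 m³/s.
After input A: C = (25·0.00364 + 1.3·0.704) / 26.3 = 0.03826 mg/L.
After input B: C = (26.3·0.03826 + 0.043·1.4) / 26.34 = 0.04048 mg/L.

0.0405 mg/L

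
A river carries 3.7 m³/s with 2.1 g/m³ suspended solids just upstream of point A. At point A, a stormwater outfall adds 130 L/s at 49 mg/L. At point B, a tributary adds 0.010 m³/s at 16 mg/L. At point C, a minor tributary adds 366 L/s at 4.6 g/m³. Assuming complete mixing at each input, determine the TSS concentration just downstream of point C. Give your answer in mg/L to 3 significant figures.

3.80 mg/L

130 L/s = 0.13 m³/s.
After input A: C = (3.7·2.1 + 0.13·49) / 3.83 = 3.692 mg/L.
After input B: C = (3.83·3.692 + 0.01·16) / 3.84 = 3.724 mg/L.
366 L/s = 0.366 m³/s.
After input C: C = (3.84·3.724 + 0.366·4.6) / 4.206 = 3.8 mg/L.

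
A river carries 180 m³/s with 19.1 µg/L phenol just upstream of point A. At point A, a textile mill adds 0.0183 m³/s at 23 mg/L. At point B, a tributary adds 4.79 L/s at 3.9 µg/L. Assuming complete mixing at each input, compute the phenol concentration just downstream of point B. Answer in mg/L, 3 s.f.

0.0214 mg/L

19.1 µg/L = 0.0191 mg/L.
After input A: C = (180·0.0191 + 0.0183·23) / 180 = 0.02144 mg/L.
4.79 L/s = 0.00479 m³/s.
3.9 µg/L = 0.0039 mg/L.
After input B: C = (180·0.02144 + 0.00479·0.0039) / 180 = 0.02144 mg/L.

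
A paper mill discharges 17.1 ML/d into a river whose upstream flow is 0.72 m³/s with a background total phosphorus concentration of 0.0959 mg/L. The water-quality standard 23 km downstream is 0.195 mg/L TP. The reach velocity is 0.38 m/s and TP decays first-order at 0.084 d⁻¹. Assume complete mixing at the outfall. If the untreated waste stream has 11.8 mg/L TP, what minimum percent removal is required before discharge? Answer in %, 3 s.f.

94.8 %

17.1 ML/d = 0.1979 m³/s.
Travel time to the compliance point: t = 2.3e+04/0.38 = 6.053e+04 s = 0.7005 d; decay factor exp(−0.084·0.7005) = 0.9429.
So the concentration just after mixing may be at most 0.195/0.9429 = 0.2068 mg/L.
Mass balance: 0.2068·0.9179 = 0.1979·Cₑ + 0.72·0.0959.
Cₑ = (0.1898 − 0.06905) / 0.1979 = 0.6103 mg/L.
Required removal = 1 − 0.6103/11.8 = 94.83 %.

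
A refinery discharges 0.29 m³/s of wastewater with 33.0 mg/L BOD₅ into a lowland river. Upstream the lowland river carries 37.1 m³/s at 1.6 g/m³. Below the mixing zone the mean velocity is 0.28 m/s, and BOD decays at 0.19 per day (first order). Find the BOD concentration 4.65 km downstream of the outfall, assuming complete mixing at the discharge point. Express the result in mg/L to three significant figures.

After complete mixing, C₀ = (0.29·33 + 37.1·1.6) / 37.39 = 1.844 mg/L.
Travel time t = 4650 m / 0.28 m/s = 1.661e+04 s = 0.1922 d.
C = 1.844·exp(−0.19·0.1922) = 1.844·0.9641 = 1.777 mg/L.

1.78 mg/L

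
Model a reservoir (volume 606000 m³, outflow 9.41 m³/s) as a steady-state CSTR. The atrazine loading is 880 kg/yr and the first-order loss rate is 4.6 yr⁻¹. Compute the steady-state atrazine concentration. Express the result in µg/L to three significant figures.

Outflow Q = 9.41 m³/s × 3.156e+07 s/yr = 2.97e+08 m³/yr.
Steady-state CSTR mass balance: W = Q·C + k·V·C, so C = W/(Q + kV).
Q + kV = 2.97e+08 + 4.6·606000 = 2.997e+08 m³/yr.
C = 880/2.997e+08 = 2.936e-06 kg/m³ = 0.002936 mg/L = 2.936 µg/L.

2.94 µg/L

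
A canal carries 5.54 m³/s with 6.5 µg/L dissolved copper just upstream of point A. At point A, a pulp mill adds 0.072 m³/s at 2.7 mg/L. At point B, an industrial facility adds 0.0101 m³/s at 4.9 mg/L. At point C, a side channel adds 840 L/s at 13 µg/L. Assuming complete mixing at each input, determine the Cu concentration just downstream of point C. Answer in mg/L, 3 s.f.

0.0450 mg/L

6.5 µg/L = 0.0065 mg/L.
After input A: C = (5.54·0.0065 + 0.072·2.7) / 5.612 = 0.04106 mg/L.
After input B: C = (5.612·0.04106 + 0.0101·4.9) / 5.622 = 0.04979 mg/L.
840 L/s = 0.84 m³/s.
13 µg/L = 0.013 mg/L.
After input C: C = (5.622·0.04979 + 0.84·0.013) / 6.462 = 0.045 mg/L.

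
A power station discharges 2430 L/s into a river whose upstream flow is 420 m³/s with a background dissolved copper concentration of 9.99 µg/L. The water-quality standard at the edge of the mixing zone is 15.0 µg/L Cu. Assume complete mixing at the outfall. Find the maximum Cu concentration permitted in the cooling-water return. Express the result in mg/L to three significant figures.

0.881 mg/L

2430 L/s = 2.43 m³/s.
9.99 µg/L = 0.00999 mg/L.
15.0 µg/L = 0.015 mg/L.
Mass balance: 0.015·422.4 = 2.43·Cₑ + 420·0.00999.
Cₑ = (6.336 − 4.196) / 2.43 = 0.8809 mg/L.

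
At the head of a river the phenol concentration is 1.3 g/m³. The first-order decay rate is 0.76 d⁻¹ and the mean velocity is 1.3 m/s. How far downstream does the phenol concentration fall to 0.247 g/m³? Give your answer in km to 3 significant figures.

245 km

From C = C₀·e^(−kt), t = ln(C₀/C)/k = ln(1.3/0.247)/0.76 = 1.661/0.76 = 2.185 d.
Distance = v·t = 1.3 m/s × 1.888e+05 s = 2.454e+05 m = 245.4 km.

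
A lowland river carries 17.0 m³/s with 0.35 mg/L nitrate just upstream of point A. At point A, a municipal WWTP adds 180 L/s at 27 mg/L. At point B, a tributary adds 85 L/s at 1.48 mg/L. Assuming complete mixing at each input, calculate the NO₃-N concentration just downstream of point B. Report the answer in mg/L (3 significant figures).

0.633 mg/L

180 L/s = 0.18 m³/s.
After input A: C = (17·0.35 + 0.18·27) / 17.18 = 0.6292 mg/L.
85 L/s = 0.085 m³/s.
After input B: C = (17.18·0.6292 + 0.085·1.48) / 17.27 = 0.6334 mg/L.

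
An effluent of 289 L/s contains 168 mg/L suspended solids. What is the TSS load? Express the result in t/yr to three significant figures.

289 L/s = 0.289 m³/s.
Mass flux = Q·C = 0.289 m³/s × 168 g/m³ = 48.55 g/s.
= 48.55 g/s × 31.56 = 1532 t/yr.

1530 t/yr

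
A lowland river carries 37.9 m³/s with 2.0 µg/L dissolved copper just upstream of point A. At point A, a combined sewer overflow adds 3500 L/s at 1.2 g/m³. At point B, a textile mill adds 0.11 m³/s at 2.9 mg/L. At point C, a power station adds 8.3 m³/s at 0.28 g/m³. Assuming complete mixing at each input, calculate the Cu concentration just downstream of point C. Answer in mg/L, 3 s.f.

0.139 mg/L

2.0 µg/L = 0.002 mg/L.
3500 L/s = 3.5 m³/s.
After input A: C = (37.9·0.002 + 3.5·1.2) / 41.4 = 0.1033 mg/L.
After input B: C = (41.4·0.1033 + 0.11·2.9) / 41.51 = 0.1107 mg/L.
After input C: C = (41.51·0.1107 + 8.3·0.28) / 49.81 = 0.1389 mg/L.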